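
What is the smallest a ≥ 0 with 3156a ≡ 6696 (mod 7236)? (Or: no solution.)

9

gcd(7236, 3156):
  7236 = 2·3156 + 924
  3156 = 3·924 + 384
  924 = 2·384 + 156
  384 = 2·156 + 72
  156 = 2·72 + 12
  72 = 6·12
so gcd(7236, 3156) = 12.
12 divides 6696, so solutions exist.
Back-substitute for Bézout coefficients:
  12 = 156 - 2·72
  ... = 3156·(-94) + 7236·(41)
So 3156·(-94) ≡ 12 (mod 7236); multiply by 558: a ≡ -52452 (mod 603).
Smallest nonnegative: a = -52452 mod 603 = 9.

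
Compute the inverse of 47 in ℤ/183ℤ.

74

gcd(183, 47) = 1.
By Bézout, 47·(74) + 183·(-19) = 1.
So 47·74 ≡ 1 (mod 183), and 74 mod 183 = 74.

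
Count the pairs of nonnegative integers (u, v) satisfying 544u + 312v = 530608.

gcd(544, 312) = 8  (544 = 1×312 + 232, 312 = 1×232 + 80, 232 = 2×80 + 72, 80 = 1×72 + 8, 72 = 9×8).
Back-substituting, 544×(-4) + 312×(7) = 8.
Scale by 66326: one solution is (-265304, 464282). Reduce u mod 39: (13, 1678).
General: u = 13 + 39t, v = 1678 - 68t.
u ≥ 0 ⇒ t ≥ 0; v ≥ 0 ⇒ t ≤ 24. So t ∈ [0, 24]: 25 solutions.

25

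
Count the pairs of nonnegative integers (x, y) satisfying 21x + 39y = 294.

gcd(39, 21) = 3.
By Bézout, 21×(2) + 39×(-1) = 3.
One solution: (1, 7).
General: x = 1 + 13t, y = 7 - 7t.
x ≥ 0 ⇒ t ≥ 0; y ≥ 0 ⇒ t ≤ 1. So t ∈ [0, 1]: 2 solutions.

2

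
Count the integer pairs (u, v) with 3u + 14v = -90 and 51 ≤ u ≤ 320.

gcd(14, 3) = 1  (14 = 4×3 + 2, 3 = 1×2 + 1, 2 = 2×1).
Back-substituting, 3×(5) + 14×(-1) = 1.
Scale by -90: particular solution (-450, 90); reduce u mod 14: (12, -9).
General solution: u = 12 + 14t, v = -9 - 3t for integer t.
51 ≤ 12 + 14t ≤ 320 gives t ∈ [3, 22], which is 20 values.

20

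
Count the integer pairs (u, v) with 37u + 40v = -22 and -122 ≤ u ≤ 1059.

29

gcd(40, 37) = 1  (40 = 1·37 + 3, 37 = 12·3 + 1, 3 = 3·1).
Back-substituting, 37·(13) + 40·(-12) = 1.
Scale by -22: particular solution (-286, 264); reduce u mod 40: (34, -32).
General solution: u = 34 + 40t, v = -32 - 37t for integer t.
-122 ≤ 34 + 40t ≤ 1059 gives t ∈ [-3, 25], which is 29 values.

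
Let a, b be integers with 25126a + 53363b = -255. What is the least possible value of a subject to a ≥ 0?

gcd(53363, 25126) = 17.
17 divides -255, so solutions exist.
By Bézout, 25126·(-223) + 53363·(105) = 17.
Scale by -255/17 = -15: (a₀, b₀) = (3345, -1575).
General solution: a = 3345 + 3139t, b = -1575 - 1478t for integer t.
a ≥ 0: smallest is 3345 mod 3139 = 206 (at t = -1), with b = -97.

206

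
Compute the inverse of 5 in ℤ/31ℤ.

gcd(31, 5) = 1.
By Bézout, 5×(-6) + 31×(1) = 1.
So 5×-6 ≡ 1 (mod 31), and -6 mod 31 = 25.

25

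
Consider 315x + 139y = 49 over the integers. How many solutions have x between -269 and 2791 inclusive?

22

gcd(315, 139):
  315 = 2·139 + 37
  139 = 3·37 + 28
  37 = 1·28 + 9
  28 = 3·9 + 1
  9 = 9·1
so gcd(315, 139) = 1.
Back-substitute for Bézout coefficients:
  1 = 28 - 3·9
  ... = 315·(-15) + 139·(34)
Scale by 49: particular solution (-735, 1666); reduce x mod 139: (99, -224).
General solution: x = 99 + 139t, y = -224 - 315t for integer t.
-269 ≤ 99 + 139t ≤ 2791 gives t ∈ [-2, 19], which is 22 values.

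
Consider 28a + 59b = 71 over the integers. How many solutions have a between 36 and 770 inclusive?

gcd(59, 28) = 1  (59 = 2·28 + 3, 28 = 9·3 + 1, 3 = 3·1).
Back-substituting, 28·(19) + 59·(-9) = 1.
Scale by 71: particular solution (1349, -639); reduce a mod 59: (51, -23).
General solution: a = 51 + 59t, b = -23 - 28t for integer t.
36 ≤ 51 + 59t ≤ 770 gives t ∈ [0, 12], which is 13 values.

13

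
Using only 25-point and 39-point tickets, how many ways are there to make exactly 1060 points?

Need nonnegative integers with 25j + 39k = 1060.
gcd(25, 39) = 1, and 25·(-14) + 39·(9) = 1.
So (j₀, k₀) = (-14840, 9540); general j = -14840 + 39t, k = 9540 - 25t.
j ≥ 0 ⇒ t ≥ 381; k ≥ 0 ⇒ t ≤ 381. That's 1 value of t.

1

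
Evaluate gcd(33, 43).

1

gcd(43, 33) = 1  (43 = 1·33 + 10, 33 = 3·10 + 3, 10 = 3·3 + 1, 3 = 3·1).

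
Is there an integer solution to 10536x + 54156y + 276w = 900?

gcd(54156, 10536) = 12.
gcd(12, 276) = 12.
12 divides 900, so integer solutions exist.

yes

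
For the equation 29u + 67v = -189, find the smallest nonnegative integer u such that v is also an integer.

42

gcd(67, 29):
  67 = 2*29 + 9
  29 = 3*9 + 2
  9 = 4*2 + 1
  2 = 2*1
so gcd(67, 29) = 1.
1 divides -189, so solutions exist.
Back-substitute for Bézout coefficients:
  1 = 9 - 4*2
  ... = 29*(-30) + 67*(13)
Scale by -189/1 = -189: (u₀, v₀) = (5670, -2457).
General solution: u = 5670 + 67t, v = -2457 - 29t for integer t.
u ≥ 0: smallest is 5670 mod 67 = 42 (at t = -84), with v = -21.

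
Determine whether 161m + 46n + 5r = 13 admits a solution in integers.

gcd(161, 46):
  161 = 3×46 + 23
  46 = 2×23
so gcd(161, 46) = 23.
gcd(23, 5) = 1.
1 divides 13, so integer solutions exist.

yes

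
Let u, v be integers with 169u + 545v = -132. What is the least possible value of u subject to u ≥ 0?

gcd(545, 169) = 1  (545 = 3*169 + 38, 169 = 4*38 + 17, 38 = 2*17 + 4, 17 = 4*4 + 1, 4 = 4*1).
1 divides -132, so solutions exist.
Back-substituting, 169*(129) + 545*(-40) = 1.
Scale by -132/1 = -132: (u₀, v₀) = (-17028, 5280).
General solution: u = -17028 + 545t, v = 5280 - 169t for integer t.
u ≥ 0: smallest is -17028 mod 545 = 412 (at t = 32), with v = -128.

412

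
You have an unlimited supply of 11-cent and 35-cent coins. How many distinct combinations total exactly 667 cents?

1

Need nonnegative integers with 11j + 35k = 667.
gcd(11, 35) = 1, and 11·(16) + 35·(-5) = 1.
So (j₀, k₀) = (10672, -3335); general j = 10672 + 35t, k = -3335 - 11t.
j ≥ 0 ⇒ t ≥ -304; k ≥ 0 ⇒ t ≤ -304. That's 1 value of t.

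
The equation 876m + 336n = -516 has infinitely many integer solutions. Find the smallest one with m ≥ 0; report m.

gcd(876, 336):
  876 = 2*336 + 204
  336 = 1*204 + 132
  204 = 1*132 + 72
  132 = 1*72 + 60
  72 = 1*60 + 12
  60 = 5*12
so gcd(876, 336) = 12.
12 divides -516, so solutions exist.
Back-substitute for Bézout coefficients:
  12 = 72 - 1*60
  ... = 876*(5) + 336*(-13)
Scale by -516/12 = -43: (m₀, n₀) = (-215, 559).
General solution: m = -215 + 28t, n = 559 - 73t for integer t.
m ≥ 0: smallest is -215 mod 28 = 9 (at t = 8), with n = -25.

9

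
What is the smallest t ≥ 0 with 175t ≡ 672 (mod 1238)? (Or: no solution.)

400

gcd(1238, 175) = 1  (1238 = 7×175 + 13, 175 = 13×13 + 6, 13 = 2×6 + 1, 6 = 6×1).
1 divides 672, so solutions exist.
Back-substituting, 175×(-191) + 1238×(27) = 1.
So 175×(-191) ≡ 1 (mod 1238); multiply by 672: t ≡ -128352 (mod 1238).
Smallest nonnegative: t = -128352 mod 1238 = 400.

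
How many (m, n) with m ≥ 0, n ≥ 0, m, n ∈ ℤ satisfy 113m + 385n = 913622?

21

gcd(385, 113) = 1.
By Bézout, 113×(92) + 385×(-27) = 1.
One solution: (24, 2366).
General: m = 24 + 385t, n = 2366 - 113t.
m ≥ 0 ⇒ t ≥ 0; n ≥ 0 ⇒ t ≤ 20. So t ∈ [0, 20]: 21 solutions.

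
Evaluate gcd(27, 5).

1

gcd(27, 5) = 1  (27 = 5*5 + 2, 5 = 2*2 + 1, 2 = 2*1).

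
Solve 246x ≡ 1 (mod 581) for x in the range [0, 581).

470

gcd(581, 246) = 1.
By Bézout, 246·(-111) + 581·(47) = 1.
So 246·-111 ≡ 1 (mod 581), and -111 mod 581 = 470.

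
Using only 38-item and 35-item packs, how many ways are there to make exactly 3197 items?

Need nonnegative integers with 38j + 35k = 3197.
gcd(38, 35) = 1, and 38·(12) + 35·(-13) = 1.
So (j₀, k₀) = (38364, -41561); general j = 38364 + 35t, k = -41561 - 38t.
j ≥ 0 ⇒ t ≥ -1096; k ≥ 0 ⇒ t ≤ -1094. That's 3 values of t.

3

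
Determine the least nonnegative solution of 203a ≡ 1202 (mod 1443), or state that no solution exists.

667

gcd(1443, 203) = 1  (1443 = 7·203 + 22, 203 = 9·22 + 5, 22 = 4·5 + 2, 5 = 2·2 + 1, 2 = 2·1).
1 divides 1202, so solutions exist.
Back-substituting, 203·(590) + 1443·(-83) = 1.
So 203·(590) ≡ 1 (mod 1443); multiply by 1202: a ≡ 709180 (mod 1443).
Smallest nonnegative: a = 709180 mod 1443 = 667.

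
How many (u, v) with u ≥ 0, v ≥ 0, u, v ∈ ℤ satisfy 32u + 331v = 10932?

gcd(331, 32) = 1.
By Bézout, 32·(-31) + 331·(3) = 1.
One solution: (52, 28).
General: u = 52 + 331t, v = 28 - 32t.
u ≥ 0 ⇒ t ≥ 0; v ≥ 0 ⇒ t ≤ 0. So t ∈ [0, 0]: 1 solution.

1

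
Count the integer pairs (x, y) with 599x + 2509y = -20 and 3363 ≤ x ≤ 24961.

8

gcd(2509, 599):
  2509 = 4·599 + 113
  599 = 5·113 + 34
  113 = 3·34 + 11
  34 = 3·11 + 1
  11 = 11·1
so gcd(2509, 599) = 1.
Back-substitute for Bézout coefficients:
  1 = 34 - 3·11
  ... = 599·(222) + 2509·(-53)
Scale by -20: particular solution (-4440, 1060); reduce x mod 2509: (578, -138).
General solution: x = 578 + 2509t, y = -138 - 599t for integer t.
3363 ≤ 578 + 2509t ≤ 24961 gives t ∈ [2, 9], which is 8 values.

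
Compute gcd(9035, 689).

gcd(9035, 689):
  9035 = 13·689 + 78
  689 = 8·78 + 65
  78 = 1·65 + 13
  65 = 5·13
so gcd(9035, 689) = 13.

13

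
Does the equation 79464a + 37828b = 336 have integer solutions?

gcd(79464, 37828) = 28.
28 divides 336, so integer solutions exist.

yes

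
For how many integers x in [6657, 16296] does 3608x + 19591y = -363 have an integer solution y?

gcd(19591, 3608):
  19591 = 5·3608 + 1551
  3608 = 2·1551 + 506
  1551 = 3·506 + 33
  506 = 15·33 + 11
  33 = 3·11
so gcd(19591, 3608) = 11.
Back-substitute for Bézout coefficients:
  11 = 506 - 15·33
  ... = 3608·(581) + 19591·(-107)
Scale by -33: particular solution (-19173, 3531); reduce x mod 1781: (418, -77).
General solution: x = 418 + 1781t, y = -77 - 328t for integer t.
6657 ≤ 418 + 1781t ≤ 16296 gives t ∈ [4, 8], which is 5 values.

5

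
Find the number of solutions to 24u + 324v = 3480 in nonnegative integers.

gcd(324, 24) = 12.
By Bézout, 24·(-13) + 324·(1) = 12.
One solution: (10, 10).
General: u = 10 + 27t, v = 10 - 2t.
u ≥ 0 ⇒ t ≥ 0; v ≥ 0 ⇒ t ≤ 5. So t ∈ [0, 5]: 6 solutions.

6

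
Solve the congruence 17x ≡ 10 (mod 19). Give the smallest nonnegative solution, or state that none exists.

gcd(19, 17):
  19 = 1·17 + 2
  17 = 8·2 + 1
  2 = 2·1
so gcd(19, 17) = 1.
1 divides 10, so solutions exist.
Back-substitute for Bézout coefficients:
  1 = 17 - 8·2
  ... = 17·(9) + 19·(-8)
So 17·(9) ≡ 1 (mod 19); multiply by 10: x ≡ 90 (mod 19).
Smallest nonnegative: x = 90 mod 19 = 14.

14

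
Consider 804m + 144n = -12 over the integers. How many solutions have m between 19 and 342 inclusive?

gcd(804, 144) = 12.
By Bézout, 804×(-5) + 144×(28) = 12.
Particular solution: (5, -28).
General solution: m = 5 + 12t, n = -28 - 67t for integer t.
19 ≤ 5 + 12t ≤ 342 gives t ∈ [2, 28], which is 27 values.

27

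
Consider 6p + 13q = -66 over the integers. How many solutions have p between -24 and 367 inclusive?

31

gcd(13, 6):
  13 = 2·6 + 1
  6 = 6·1
so gcd(13, 6) = 1.
Back-substitute for Bézout coefficients:
  1 = 13 - 2·6
  ... = 6·(-2) + 13·(1)
Scale by -66: particular solution (132, -66); reduce p mod 13: (2, -6).
General solution: p = 2 + 13t, q = -6 - 6t for integer t.
-24 ≤ 2 + 13t ≤ 367 gives t ∈ [-2, 28], which is 31 values.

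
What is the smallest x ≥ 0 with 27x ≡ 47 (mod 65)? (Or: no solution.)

21

gcd(65, 27) = 1.
1 divides 47, so solutions exist.
By Bézout, 27*(-12) + 65*(5) = 1.
So 27*(-12) ≡ 1 (mod 65); multiply by 47: x ≡ -564 (mod 65).
Smallest nonnegative: x = -564 mod 65 = 21.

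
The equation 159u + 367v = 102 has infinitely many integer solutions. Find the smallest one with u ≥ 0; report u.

gcd(367, 159) = 1.
1 divides 102, so solutions exist.
By Bézout, 159×(-30) + 367×(13) = 1.
Scale by 102/1 = 102: (u₀, v₀) = (-3060, 1326).
General solution: u = -3060 + 367t, v = 1326 - 159t for integer t.
u ≥ 0: smallest is -3060 mod 367 = 243 (at t = 9), with v = -105.

243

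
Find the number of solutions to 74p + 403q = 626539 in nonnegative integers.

gcd(403, 74) = 1  (403 = 5*74 + 33, 74 = 2*33 + 8, 33 = 4*8 + 1, 8 = 8*1).
Back-substituting, 74*(-49) + 403*(9) = 1.
Scale by 626539: one solution is (-30700411, 5638851). Reduce p mod 403: (129, 1531).
General: p = 129 + 403t, q = 1531 - 74t.
p ≥ 0 ⇒ t ≥ 0; q ≥ 0 ⇒ t ≤ 20. So t ∈ [0, 20]: 21 solutions.

21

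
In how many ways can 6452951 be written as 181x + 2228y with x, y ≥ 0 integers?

gcd(2228, 181) = 1  (2228 = 12·181 + 56, 181 = 3·56 + 13, 56 = 4·13 + 4, 13 = 3·4 + 1, 4 = 4·1).
Back-substituting, 181·(517) + 2228·(-42) = 1.
Scale by 6452951: one solution is (3336175667, -271023942). Reduce x mod 2228: (1887, 2743).
General: x = 1887 + 2228t, y = 2743 - 181t.
x ≥ 0 ⇒ t ≥ 0; y ≥ 0 ⇒ t ≤ 15. So t ∈ [0, 15]: 16 solutions.

16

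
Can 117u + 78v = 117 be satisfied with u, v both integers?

yes

gcd(117, 78) = 39.
39 divides 117, so integer solutions exist.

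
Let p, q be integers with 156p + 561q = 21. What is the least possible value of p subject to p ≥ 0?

gcd(561, 156):
  561 = 3×156 + 93
  156 = 1×93 + 63
  93 = 1×63 + 30
  63 = 2×30 + 3
  30 = 10×3
so gcd(561, 156) = 3.
3 divides 21, so solutions exist.
Back-substitute for Bézout coefficients:
  3 = 63 - 2×30
  ... = 156×(18) + 561×(-5)
Scale by 21/3 = 7: (p₀, q₀) = (126, -35).
General solution: p = 126 + 187t, q = -35 - 52t for integer t.
p ≥ 0: smallest is 126 mod 187 = 126 (at t = 0), with q = -35.

126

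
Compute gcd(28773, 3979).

gcd(28773, 3979):
  28773 = 7*3979 + 920
  3979 = 4*920 + 299
  920 = 3*299 + 23
  299 = 13*23
so gcd(28773, 3979) = 23.

23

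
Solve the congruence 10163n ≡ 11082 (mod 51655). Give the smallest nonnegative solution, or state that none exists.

gcd(51655, 10163) = 1.
1 divides 11082, so solutions exist.
By Bézout, 10163·(-15558) + 51655·(3061) = 1.
So 10163·(-15558) ≡ 1 (mod 51655); multiply by 11082: n ≡ -172413756 (mod 51655).
Smallest nonnegative: n = -172413756 mod 51655 = 10634.

10634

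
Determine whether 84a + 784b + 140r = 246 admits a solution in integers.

no

gcd(784, 84) = 28  (784 = 9·84 + 28, 84 = 3·28).
gcd(28, 140) = 28.
28 does not divide 246 (remainder 22), so no integer solutions.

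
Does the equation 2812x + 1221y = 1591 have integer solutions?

gcd(2812, 1221) = 37  (2812 = 2×1221 + 370, 1221 = 3×370 + 111, 370 = 3×111 + 37, 111 = 3×37).
37 divides 1591, so integer solutions exist.

yes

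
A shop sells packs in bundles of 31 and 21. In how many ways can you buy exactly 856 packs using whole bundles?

1

Need nonnegative integers with 31j + 21k = 856.
gcd(31, 21) = 1, and 31·(-2) + 21·(3) = 1.
So (j₀, k₀) = (-1712, 2568); general j = -1712 + 21t, k = 2568 - 31t.
j ≥ 0 ⇒ t ≥ 82; k ≥ 0 ⇒ t ≤ 82. That's 1 value of t.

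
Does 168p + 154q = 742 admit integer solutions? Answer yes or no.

gcd(168, 154) = 14.
14 divides 742, so integer solutions exist.

yes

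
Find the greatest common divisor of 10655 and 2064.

1

gcd(10655, 2064):
  10655 = 5×2064 + 335
  2064 = 6×335 + 54
  335 = 6×54 + 11
  54 = 4×11 + 10
  11 = 1×10 + 1
  10 = 10×1
so gcd(10655, 2064) = 1.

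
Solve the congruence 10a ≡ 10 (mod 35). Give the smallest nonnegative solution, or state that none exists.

gcd(35, 10):
  35 = 3·10 + 5
  10 = 2·5
so gcd(35, 10) = 5.
5 divides 10, so solutions exist.
Back-substitute for Bézout coefficients:
  5 = 35 - 3·10
  ... = 10·(-3) + 35·(1)
So 10·(-3) ≡ 5 (mod 35); multiply by 2: a ≡ -6 (mod 7).
Smallest nonnegative: a = -6 mod 7 = 1.

1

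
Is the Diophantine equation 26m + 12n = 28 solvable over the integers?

gcd(26, 12) = 2  (26 = 2×12 + 2, 12 = 6×2).
2 divides 28, so integer solutions exist.

yes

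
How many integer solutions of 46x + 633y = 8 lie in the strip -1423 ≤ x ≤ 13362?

gcd(633, 46) = 1.
By Bézout, 46*(289) + 633*(-21) = 1.
Particular solution: (413, -30).
General solution: x = 413 + 633t, y = -30 - 46t for integer t.
-1423 ≤ 413 + 633t ≤ 13362 gives t ∈ [-2, 20], which is 23 values.

23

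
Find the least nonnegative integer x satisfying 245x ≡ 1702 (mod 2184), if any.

gcd(2184, 245):
  2184 = 8×245 + 224
  245 = 1×224 + 21
  224 = 10×21 + 14
  21 = 1×14 + 7
  14 = 2×7
so gcd(2184, 245) = 7.
7 does not divide 1702, so the congruence has no solution.

no solution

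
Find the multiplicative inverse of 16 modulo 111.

gcd(111, 16) = 1.
By Bézout, 16*(7) + 111*(-1) = 1.
So 16*7 ≡ 1 (mod 111), and 7 mod 111 = 7.

7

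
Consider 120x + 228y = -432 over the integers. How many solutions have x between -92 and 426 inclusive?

gcd(228, 120) = 12  (228 = 1×120 + 108, 120 = 1×108 + 12, 108 = 9×12).
Back-substituting, 120×(2) + 228×(-1) = 12.
Scale by -36: particular solution (-72, 36); reduce x mod 19: (4, -4).
General solution: x = 4 + 19t, y = -4 - 10t for integer t.
-92 ≤ 4 + 19t ≤ 426 gives t ∈ [-5, 22], which is 28 values.

28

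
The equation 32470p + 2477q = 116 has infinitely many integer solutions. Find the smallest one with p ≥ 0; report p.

866

gcd(32470, 2477):
  32470 = 13·2477 + 269
  2477 = 9·269 + 56
  269 = 4·56 + 45
  56 = 1·45 + 11
  45 = 4·11 + 1
  11 = 11·1
so gcd(32470, 2477) = 1.
1 divides 116, so solutions exist.
Back-substitute for Bézout coefficients:
  1 = 45 - 4·11
  ... = 32470·(221) + 2477·(-2897)
Scale by 116/1 = 116: (p₀, q₀) = (25636, -336052).
General solution: p = 25636 + 2477t, q = -336052 - 32470t for integer t.
p ≥ 0: smallest is 25636 mod 2477 = 866 (at t = -10), with q = -11352.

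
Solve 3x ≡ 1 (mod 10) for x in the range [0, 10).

7

gcd(10, 3):
  10 = 3·3 + 1
  3 = 3·1
so gcd(10, 3) = 1.
Back-substitute for Bézout coefficients:
  1 = 10 - 3·3
  ... = 3·(-3) + 10·(1)
So 3·-3 ≡ 1 (mod 10), and -3 mod 10 = 7.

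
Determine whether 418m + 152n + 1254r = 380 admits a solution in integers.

gcd(418, 152):
  418 = 2×152 + 114
  152 = 1×114 + 38
  114 = 3×38
so gcd(418, 152) = 38.
gcd(38, 1254) = 38.
38 divides 380, so integer solutions exist.

yes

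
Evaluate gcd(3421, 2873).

gcd(3421, 2873):
  3421 = 1×2873 + 548
  2873 = 5×548 + 133
  548 = 4×133 + 16
  133 = 8×16 + 5
  16 = 3×5 + 1
  5 = 5×1
so gcd(3421, 2873) = 1.

1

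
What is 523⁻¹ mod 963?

gcd(963, 523) = 1  (963 = 1·523 + 440, 523 = 1·440 + 83, 440 = 5·83 + 25, 83 = 3·25 + 8, 25 = 3·8 + 1, 8 = 8·1).
Back-substituting, 523·(-116) + 963·(63) = 1.
So 523·-116 ≡ 1 (mod 963), and -116 mod 963 = 847.

847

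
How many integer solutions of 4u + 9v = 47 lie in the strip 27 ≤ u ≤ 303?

31

gcd(9, 4) = 1.
By Bézout, 4·(-2) + 9·(1) = 1.
Particular solution: (5, 3).
General solution: u = 5 + 9t, v = 3 - 4t for integer t.
27 ≤ 5 + 9t ≤ 303 gives t ∈ [3, 33], which is 31 values.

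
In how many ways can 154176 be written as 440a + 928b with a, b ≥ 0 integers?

gcd(928, 440) = 8  (928 = 2·440 + 48, 440 = 9·48 + 8, 48 = 6·8).
Back-substituting, 440·(19) + 928·(-9) = 8.
Scale by 19272: one solution is (366168, -173448). Reduce a mod 116: (72, 132).
General: a = 72 + 116t, b = 132 - 55t.
a ≥ 0 ⇒ t ≥ 0; b ≥ 0 ⇒ t ≤ 2. So t ∈ [0, 2]: 3 solutions.

3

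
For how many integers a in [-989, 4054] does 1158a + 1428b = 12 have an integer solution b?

gcd(1428, 1158) = 6.
By Bézout, 1158×(37) + 1428×(-30) = 6.
Particular solution: (74, -60).
General solution: a = 74 + 238t, b = -60 - 193t for integer t.
-989 ≤ 74 + 238t ≤ 4054 gives t ∈ [-4, 16], which is 21 values.

21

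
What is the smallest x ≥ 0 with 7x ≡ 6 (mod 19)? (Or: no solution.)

gcd(19, 7):
  19 = 2*7 + 5
  7 = 1*5 + 2
  5 = 2*2 + 1
  2 = 2*1
so gcd(19, 7) = 1.
1 divides 6, so solutions exist.
Back-substitute for Bézout coefficients:
  1 = 5 - 2*2
  ... = 7*(-8) + 19*(3)
So 7*(-8) ≡ 1 (mod 19); multiply by 6: x ≡ -48 (mod 19).
Smallest nonnegative: x = -48 mod 19 = 9.

9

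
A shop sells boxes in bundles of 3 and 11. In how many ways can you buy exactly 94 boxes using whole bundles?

3

Need nonnegative integers with 3j + 11k = 94.
gcd(3, 11) = 1, and 3·(4) + 11·(-1) = 1.
So (j₀, k₀) = (376, -94); general j = 376 + 11t, k = -94 - 3t.
j ≥ 0 ⇒ t ≥ -34; k ≥ 0 ⇒ t ≤ -32. That's 3 values of t.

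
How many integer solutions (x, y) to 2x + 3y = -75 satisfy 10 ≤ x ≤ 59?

16

gcd(3, 2) = 1.
By Bézout, 2·(-1) + 3·(1) = 1.
Particular solution: (0, -25).
General solution: x = 0 + 3t, y = -25 - 2t for integer t.
10 ≤ 0 + 3t ≤ 59 gives t ∈ [4, 19], which is 16 values.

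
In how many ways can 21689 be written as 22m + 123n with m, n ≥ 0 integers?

gcd(123, 22) = 1.
By Bézout, 22·(28) + 123·(-5) = 1.
One solution: (41, 169).
General: m = 41 + 123t, n = 169 - 22t.
m ≥ 0 ⇒ t ≥ 0; n ≥ 0 ⇒ t ≤ 7. So t ∈ [0, 7]: 8 solutions.

8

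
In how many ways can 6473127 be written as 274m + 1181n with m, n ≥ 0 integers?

20

gcd(1181, 274):
  1181 = 4·274 + 85
  274 = 3·85 + 19
  85 = 4·19 + 9
  19 = 2·9 + 1
  9 = 9·1
so gcd(1181, 274) = 1.
Back-substitute for Bézout coefficients:
  1 = 19 - 2·9
  ... = 274·(125) + 1181·(-29)
Scale by 6473127: one solution is (809140875, -187720683). Reduce m mod 1181: (1164, 5211).
General: m = 1164 + 1181t, n = 5211 - 274t.
m ≥ 0 ⇒ t ≥ 0; n ≥ 0 ⇒ t ≤ 19. So t ∈ [0, 19]: 20 solutions.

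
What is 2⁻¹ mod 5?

gcd(5, 2) = 1.
By Bézout, 2×(-2) + 5×(1) = 1.
So 2×-2 ≡ 1 (mod 5), and -2 mod 5 = 3.

3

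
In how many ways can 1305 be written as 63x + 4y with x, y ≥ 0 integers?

5

gcd(63, 4):
  63 = 15×4 + 3
  4 = 1×3 + 1
  3 = 3×1
so gcd(63, 4) = 1.
Back-substitute for Bézout coefficients:
  1 = 4 - 1×3
  ... = 63×(-1) + 4×(16)
Scale by 1305: one solution is (-1305, 20880). Reduce x mod 4: (3, 279).
General: x = 3 + 4t, y = 279 - 63t.
x ≥ 0 ⇒ t ≥ 0; y ≥ 0 ⇒ t ≤ 4. So t ∈ [0, 4]: 5 solutions.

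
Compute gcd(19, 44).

1

gcd(44, 19) = 1  (44 = 2·19 + 6, 19 = 3·6 + 1, 6 = 6·1).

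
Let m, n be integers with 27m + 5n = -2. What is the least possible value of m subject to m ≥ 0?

4

gcd(27, 5) = 1.
1 divides -2, so solutions exist.
By Bézout, 27×(-2) + 5×(11) = 1.
Scale by -2/1 = -2: (m₀, n₀) = (4, -22).
General solution: m = 4 + 5t, n = -22 - 27t for integer t.
m ≥ 0: smallest is 4 mod 5 = 4 (at t = 0), with n = -22.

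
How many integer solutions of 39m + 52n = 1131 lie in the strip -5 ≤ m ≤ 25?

gcd(52, 39) = 13.
By Bézout, 39×(-1) + 52×(1) = 13.
Particular solution: (1, 21).
General solution: m = 1 + 4t, n = 21 - 3t for integer t.
-5 ≤ 1 + 4t ≤ 25 gives t ∈ [-1, 6], which is 8 values.

8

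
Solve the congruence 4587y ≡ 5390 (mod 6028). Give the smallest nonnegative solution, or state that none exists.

gcd(6028, 4587) = 11  (6028 = 1×4587 + 1441, 4587 = 3×1441 + 264, 1441 = 5×264 + 121, 264 = 2×121 + 22, 121 = 5×22 + 11, 22 = 2×11).
11 divides 5390, so solutions exist.
Back-substituting, 4587×(-251) + 6028×(191) = 11.
So 4587×(-251) ≡ 11 (mod 6028); multiply by 490: y ≡ -122990 (mod 548).
Smallest nonnegative: y = -122990 mod 548 = 310.

310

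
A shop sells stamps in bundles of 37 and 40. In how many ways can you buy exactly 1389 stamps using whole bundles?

Need nonnegative integers with 37j + 40k = 1389.
gcd(37, 40) = 1, and 37·(13) + 40·(-12) = 1.
So (j₀, k₀) = (18057, -16668); general j = 18057 + 40t, k = -16668 - 37t.
j ≥ 0 ⇒ t ≥ -451; k ≥ 0 ⇒ t ≤ -451. That's 1 value of t.

1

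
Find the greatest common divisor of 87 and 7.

gcd(87, 7):
  87 = 12·7 + 3
  7 = 2·3 + 1
  3 = 3·1
so gcd(87, 7) = 1.

1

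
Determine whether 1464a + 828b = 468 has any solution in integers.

gcd(1464, 828):
  1464 = 1·828 + 636
  828 = 1·636 + 192
  636 = 3·192 + 60
  192 = 3·60 + 12
  60 = 5·12
so gcd(1464, 828) = 12.
12 divides 468, so integer solutions exist.

yes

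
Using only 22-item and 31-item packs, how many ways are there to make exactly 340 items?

Need nonnegative integers with 22j + 31k = 340.
gcd(22, 31) = 1, and 22·(-7) + 31·(5) = 1.
So (j₀, k₀) = (-2380, 1700); general j = -2380 + 31t, k = 1700 - 22t.
j ≥ 0 ⇒ t ≥ 77; k ≥ 0 ⇒ t ≤ 77. That's 1 value of t.

1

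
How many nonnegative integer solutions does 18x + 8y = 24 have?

1

gcd(18, 8) = 2  (18 = 2*8 + 2, 8 = 4*2).
Back-substituting, 18*(1) + 8*(-2) = 2.
Scale by 12: one solution is (12, -24). Reduce x mod 4: (0, 3).
General: x = 0 + 4t, y = 3 - 9t.
x ≥ 0 ⇒ t ≥ 0; y ≥ 0 ⇒ t ≤ 0. So t ∈ [0, 0]: 1 solution.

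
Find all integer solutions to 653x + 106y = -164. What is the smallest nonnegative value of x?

gcd(653, 106):
  653 = 6×106 + 17
  106 = 6×17 + 4
  17 = 4×4 + 1
  4 = 4×1
so gcd(653, 106) = 1.
1 divides -164, so solutions exist.
Back-substitute for Bézout coefficients:
  1 = 17 - 4×4
  ... = 653×(25) + 106×(-154)
Scale by -164/1 = -164: (x₀, y₀) = (-4100, 25256).
General solution: x = -4100 + 106t, y = 25256 - 653t for integer t.
x ≥ 0: smallest is -4100 mod 106 = 34 (at t = 39), with y = -211.

34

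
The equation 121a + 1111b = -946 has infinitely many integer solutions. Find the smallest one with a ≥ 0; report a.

gcd(1111, 121) = 11.
11 divides -946, so solutions exist.
By Bézout, 121×(46) + 1111×(-5) = 11.
Scale by -946/11 = -86: (a₀, b₀) = (-3956, 430).
General solution: a = -3956 + 101t, b = 430 - 11t for integer t.
a ≥ 0: smallest is -3956 mod 101 = 84 (at t = 40), with b = -10.

84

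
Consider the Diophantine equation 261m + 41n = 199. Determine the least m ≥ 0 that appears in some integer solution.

16

gcd(261, 41):
  261 = 6×41 + 15
  41 = 2×15 + 11
  15 = 1×11 + 4
  11 = 2×4 + 3
  4 = 1×3 + 1
  3 = 3×1
so gcd(261, 41) = 1.
1 divides 199, so solutions exist.
Back-substitute for Bézout coefficients:
  1 = 4 - 1×3
  ... = 261×(11) + 41×(-70)
Scale by 199/1 = 199: (m₀, n₀) = (2189, -13930).
General solution: m = 2189 + 41t, n = -13930 - 261t for integer t.
m ≥ 0: smallest is 2189 mod 41 = 16 (at t = -53), with n = -97.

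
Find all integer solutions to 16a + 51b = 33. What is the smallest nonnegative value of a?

18

gcd(51, 16) = 1.
1 divides 33, so solutions exist.
By Bézout, 16×(16) + 51×(-5) = 1.
Scale by 33/1 = 33: (a₀, b₀) = (528, -165).
General solution: a = 528 + 51t, b = -165 - 16t for integer t.
a ≥ 0: smallest is 528 mod 51 = 18 (at t = -10), with b = -5.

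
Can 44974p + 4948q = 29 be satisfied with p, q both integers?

no

gcd(44974, 4948) = 2  (44974 = 9*4948 + 442, 4948 = 11*442 + 86, 442 = 5*86 + 12, 86 = 7*12 + 2, 12 = 6*2).
2 does not divide 29 (remainder 1), so no integer solutions.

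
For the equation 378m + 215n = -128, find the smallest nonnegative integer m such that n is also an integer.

gcd(378, 215) = 1.
1 divides -128, so solutions exist.
By Bézout, 378*(62) + 215*(-109) = 1.
Scale by -128/1 = -128: (m₀, n₀) = (-7936, 13952).
General solution: m = -7936 + 215t, n = 13952 - 378t for integer t.
m ≥ 0: smallest is -7936 mod 215 = 19 (at t = 37), with n = -34.

19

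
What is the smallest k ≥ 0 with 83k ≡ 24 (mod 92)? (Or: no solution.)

28

gcd(92, 83) = 1.
1 divides 24, so solutions exist.
By Bézout, 83·(-41) + 92·(37) = 1.
So 83·(-41) ≡ 1 (mod 92); multiply by 24: k ≡ -984 (mod 92).
Smallest nonnegative: k = -984 mod 92 = 28.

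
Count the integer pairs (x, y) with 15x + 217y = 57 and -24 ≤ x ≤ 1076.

5

gcd(217, 15):
  217 = 14*15 + 7
  15 = 2*7 + 1
  7 = 7*1
so gcd(217, 15) = 1.
Back-substitute for Bézout coefficients:
  1 = 15 - 2*7
  ... = 15*(29) + 217*(-2)
Scale by 57: particular solution (1653, -114); reduce x mod 217: (134, -9).
General solution: x = 134 + 217t, y = -9 - 15t for integer t.
-24 ≤ 134 + 217t ≤ 1076 gives t ∈ [0, 4], which is 5 values.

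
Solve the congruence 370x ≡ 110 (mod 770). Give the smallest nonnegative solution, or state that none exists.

gcd(770, 370):
  770 = 2*370 + 30
  370 = 12*30 + 10
  30 = 3*10
so gcd(770, 370) = 10.
10 divides 110, so solutions exist.
Back-substitute for Bézout coefficients:
  10 = 370 - 12*30
  ... = 370*(25) + 770*(-12)
So 370*(25) ≡ 10 (mod 770); multiply by 11: x ≡ 275 (mod 77).
Smallest nonnegative: x = 275 mod 77 = 44.

44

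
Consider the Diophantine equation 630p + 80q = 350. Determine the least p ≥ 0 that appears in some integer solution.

5

gcd(630, 80) = 10.
10 divides 350, so solutions exist.
By Bézout, 630*(-1) + 80*(8) = 10.
Scale by 350/10 = 35: (p₀, q₀) = (-35, 280).
General solution: p = -35 + 8t, q = 280 - 63t for integer t.
p ≥ 0: smallest is -35 mod 8 = 5 (at t = 5), with q = -35.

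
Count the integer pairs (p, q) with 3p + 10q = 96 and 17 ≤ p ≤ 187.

17

gcd(10, 3):
  10 = 3*3 + 1
  3 = 3*1
so gcd(10, 3) = 1.
Back-substitute for Bézout coefficients:
  1 = 10 - 3*3
  ... = 3*(-3) + 10*(1)
Scale by 96: particular solution (-288, 96); reduce p mod 10: (2, 9).
General solution: p = 2 + 10t, q = 9 - 3t for integer t.
17 ≤ 2 + 10t ≤ 187 gives t ∈ [2, 18], which is 17 values.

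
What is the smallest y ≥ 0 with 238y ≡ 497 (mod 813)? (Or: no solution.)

gcd(813, 238) = 1.
1 divides 497, so solutions exist.
By Bézout, 238*(-386) + 813*(113) = 1.
So 238*(-386) ≡ 1 (mod 813); multiply by 497: y ≡ -191842 (mod 813).
Smallest nonnegative: y = -191842 mod 813 = 26.

26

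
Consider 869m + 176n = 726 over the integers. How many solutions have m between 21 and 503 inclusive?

gcd(869, 176) = 11.
By Bézout, 869*(-1) + 176*(5) = 11.
Particular solution: (14, -65).
General solution: m = 14 + 16t, n = -65 - 79t for integer t.
21 ≤ 14 + 16t ≤ 503 gives t ∈ [1, 30], which is 30 values.

30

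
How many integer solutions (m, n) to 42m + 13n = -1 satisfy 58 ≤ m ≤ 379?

24

gcd(42, 13) = 1.
By Bézout, 42*(-4) + 13*(13) = 1.
Particular solution: (4, -13).
General solution: m = 4 + 13t, n = -13 - 42t for integer t.
58 ≤ 4 + 13t ≤ 379 gives t ∈ [5, 28], which is 24 values.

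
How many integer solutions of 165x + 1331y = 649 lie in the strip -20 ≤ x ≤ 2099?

18

gcd(1331, 165) = 11.
By Bézout, 165*(-8) + 1331*(1) = 11.
Particular solution: (12, -1).
General solution: x = 12 + 121t, y = -1 - 15t for integer t.
-20 ≤ 12 + 121t ≤ 2099 gives t ∈ [0, 17], which is 18 values.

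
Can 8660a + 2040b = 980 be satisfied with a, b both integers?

yes

gcd(8660, 2040) = 20  (8660 = 4*2040 + 500, 2040 = 4*500 + 40, 500 = 12*40 + 20, 40 = 2*20).
20 divides 980, so integer solutions exist.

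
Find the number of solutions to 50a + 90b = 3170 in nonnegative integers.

7

gcd(90, 50) = 10.
By Bézout, 50*(2) + 90*(-1) = 10.
One solution: (4, 33).
General: a = 4 + 9t, b = 33 - 5t.
a ≥ 0 ⇒ t ≥ 0; b ≥ 0 ⇒ t ≤ 6. So t ∈ [0, 6]: 7 solutions.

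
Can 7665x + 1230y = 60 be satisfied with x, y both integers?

yes

gcd(7665, 1230) = 15.
15 divides 60, so integer solutions exist.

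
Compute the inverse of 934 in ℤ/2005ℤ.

1844

gcd(2005, 934) = 1  (2005 = 2×934 + 137, 934 = 6×137 + 112, 137 = 1×112 + 25, 112 = 4×25 + 12, 25 = 2×12 + 1, 12 = 12×1).
Back-substituting, 934×(-161) + 2005×(75) = 1.
So 934×-161 ≡ 1 (mod 2005), and -161 mod 2005 = 1844.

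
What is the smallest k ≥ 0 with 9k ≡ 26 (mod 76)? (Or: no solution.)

62

gcd(76, 9):
  76 = 8·9 + 4
  9 = 2·4 + 1
  4 = 4·1
so gcd(76, 9) = 1.
1 divides 26, so solutions exist.
Back-substitute for Bézout coefficients:
  1 = 9 - 2·4
  ... = 9·(17) + 76·(-2)
So 9·(17) ≡ 1 (mod 76); multiply by 26: k ≡ 442 (mod 76).
Smallest nonnegative: k = 442 mod 76 = 62.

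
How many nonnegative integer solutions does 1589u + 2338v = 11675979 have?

gcd(2338, 1589) = 7.
By Bézout, 1589×(103) + 2338×(-70) = 7.
One solution: (103, 4924).
General: u = 103 + 334t, v = 4924 - 227t.
u ≥ 0 ⇒ t ≥ 0; v ≥ 0 ⇒ t ≤ 21. So t ∈ [0, 21]: 22 solutions.

22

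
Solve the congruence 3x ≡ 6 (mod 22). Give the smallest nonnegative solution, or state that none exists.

gcd(22, 3) = 1  (22 = 7*3 + 1, 3 = 3*1).
1 divides 6, so solutions exist.
Back-substituting, 3*(-7) + 22*(1) = 1.
So 3*(-7) ≡ 1 (mod 22); multiply by 6: x ≡ -42 (mod 22).
Smallest nonnegative: x = -42 mod 22 = 2.

2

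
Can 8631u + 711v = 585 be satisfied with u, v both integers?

gcd(8631, 711) = 9  (8631 = 12*711 + 99, 711 = 7*99 + 18, 99 = 5*18 + 9, 18 = 2*9).
9 divides 585, so integer solutions exist.

yes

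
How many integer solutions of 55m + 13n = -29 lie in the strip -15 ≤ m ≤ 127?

gcd(55, 13):
  55 = 4·13 + 3
  13 = 4·3 + 1
  3 = 3·1
so gcd(55, 13) = 1.
Back-substitute for Bézout coefficients:
  1 = 13 - 4·3
  ... = 55·(-4) + 13·(17)
Scale by -29: particular solution (116, -493); reduce m mod 13: (12, -53).
General solution: m = 12 + 13t, n = -53 - 55t for integer t.
-15 ≤ 12 + 13t ≤ 127 gives t ∈ [-2, 8], which is 11 values.

11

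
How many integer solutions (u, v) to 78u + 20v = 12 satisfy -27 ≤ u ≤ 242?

gcd(78, 20) = 2  (78 = 3×20 + 18, 20 = 1×18 + 2, 18 = 9×2).
Back-substituting, 78×(-1) + 20×(4) = 2.
Scale by 6: particular solution (-6, 24); reduce u mod 10: (4, -15).
General solution: u = 4 + 10t, v = -15 - 39t for integer t.
-27 ≤ 4 + 10t ≤ 242 gives t ∈ [-3, 23], which is 27 values.

27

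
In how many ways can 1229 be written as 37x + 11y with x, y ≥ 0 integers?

3

gcd(37, 11):
  37 = 3*11 + 4
  11 = 2*4 + 3
  4 = 1*3 + 1
  3 = 3*1
so gcd(37, 11) = 1.
Back-substitute for Bézout coefficients:
  1 = 4 - 1*3
  ... = 37*(3) + 11*(-10)
Scale by 1229: one solution is (3687, -12290). Reduce x mod 11: (2, 105).
General: x = 2 + 11t, y = 105 - 37t.
x ≥ 0 ⇒ t ≥ 0; y ≥ 0 ⇒ t ≤ 2. So t ∈ [0, 2]: 3 solutions.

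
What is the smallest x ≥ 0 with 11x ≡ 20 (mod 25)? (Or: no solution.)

gcd(25, 11):
  25 = 2·11 + 3
  11 = 3·3 + 2
  3 = 1·2 + 1
  2 = 2·1
so gcd(25, 11) = 1.
1 divides 20, so solutions exist.
Back-substitute for Bézout coefficients:
  1 = 3 - 1·2
  ... = 11·(-9) + 25·(4)
So 11·(-9) ≡ 1 (mod 25); multiply by 20: x ≡ -180 (mod 25).
Smallest nonnegative: x = -180 mod 25 = 20.

20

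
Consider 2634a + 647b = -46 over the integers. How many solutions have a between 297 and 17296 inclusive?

gcd(2634, 647) = 1  (2634 = 4*647 + 46, 647 = 14*46 + 3, 46 = 15*3 + 1, 3 = 3*1).
Back-substituting, 2634*(211) + 647*(-859) = 1.
Scale by -46: particular solution (-9706, 39514); reduce a mod 647: (646, -2630).
General solution: a = 646 + 647t, b = -2630 - 2634t for integer t.
297 ≤ 646 + 647t ≤ 17296 gives t ∈ [0, 25], which is 26 values.

26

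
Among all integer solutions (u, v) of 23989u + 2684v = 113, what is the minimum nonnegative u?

1269

gcd(23989, 2684) = 1  (23989 = 8·2684 + 2517, 2684 = 1·2517 + 167, 2517 = 15·167 + 12, 167 = 13·12 + 11, 12 = 1·11 + 1, 11 = 11·1).
1 divides 113, so solutions exist.
Back-substituting, 23989·(225) + 2684·(-2011) = 1.
Scale by 113/1 = 113: (u₀, v₀) = (25425, -227243).
General solution: u = 25425 + 2684t, v = -227243 - 23989t for integer t.
u ≥ 0: smallest is 25425 mod 2684 = 1269 (at t = -9), with v = -11342.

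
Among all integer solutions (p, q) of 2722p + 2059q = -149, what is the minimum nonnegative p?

1683

gcd(2722, 2059):
  2722 = 1·2059 + 663
  2059 = 3·663 + 70
  663 = 9·70 + 33
  70 = 2·33 + 4
  33 = 8·4 + 1
  4 = 4·1
so gcd(2722, 2059) = 1.
1 divides -149, so solutions exist.
Back-substitute for Bézout coefficients:
  1 = 33 - 8·4
  ... = 2722·(500) + 2059·(-661)
Scale by -149/1 = -149: (p₀, q₀) = (-74500, 98489).
General solution: p = -74500 + 2059t, q = 98489 - 2722t for integer t.
p ≥ 0: smallest is -74500 mod 2059 = 1683 (at t = 37), with q = -2225.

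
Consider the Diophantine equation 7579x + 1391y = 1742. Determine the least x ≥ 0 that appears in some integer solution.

gcd(7579, 1391) = 13.
13 divides 1742, so solutions exist.
By Bézout, 7579*(29) + 1391*(-158) = 13.
Scale by 1742/13 = 134: (x₀, y₀) = (3886, -21172).
General solution: x = 3886 + 107t, y = -21172 - 583t for integer t.
x ≥ 0: smallest is 3886 mod 107 = 34 (at t = -36), with y = -184.

34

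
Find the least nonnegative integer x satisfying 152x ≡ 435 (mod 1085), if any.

10

gcd(1085, 152) = 1  (1085 = 7×152 + 21, 152 = 7×21 + 5, 21 = 4×5 + 1, 5 = 5×1).
1 divides 435, so solutions exist.
Back-substituting, 152×(-207) + 1085×(29) = 1.
So 152×(-207) ≡ 1 (mod 1085); multiply by 435: x ≡ -90045 (mod 1085).
Smallest nonnegative: x = -90045 mod 1085 = 10.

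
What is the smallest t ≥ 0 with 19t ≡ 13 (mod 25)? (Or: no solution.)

gcd(25, 19):
  25 = 1*19 + 6
  19 = 3*6 + 1
  6 = 6*1
so gcd(25, 19) = 1.
1 divides 13, so solutions exist.
Back-substitute for Bézout coefficients:
  1 = 19 - 3*6
  ... = 19*(4) + 25*(-3)
So 19*(4) ≡ 1 (mod 25); multiply by 13: t ≡ 52 (mod 25).
Smallest nonnegative: t = 52 mod 25 = 2.

2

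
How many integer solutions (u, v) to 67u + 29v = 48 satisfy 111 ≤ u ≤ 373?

9

gcd(67, 29):
  67 = 2×29 + 9
  29 = 3×9 + 2
  9 = 4×2 + 1
  2 = 2×1
so gcd(67, 29) = 1.
Back-substitute for Bézout coefficients:
  1 = 9 - 4×2
  ... = 67×(13) + 29×(-30)
Scale by 48: particular solution (624, -1440); reduce u mod 29: (15, -33).
General solution: u = 15 + 29t, v = -33 - 67t for integer t.
111 ≤ 15 + 29t ≤ 373 gives t ∈ [4, 12], which is 9 values.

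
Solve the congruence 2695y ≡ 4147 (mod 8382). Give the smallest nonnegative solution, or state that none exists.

gcd(8382, 2695) = 11.
11 divides 4147, so solutions exist.
By Bézout, 2695·(-367) + 8382·(118) = 11.
So 2695·(-367) ≡ 11 (mod 8382); multiply by 377: y ≡ -138359 (mod 762).
Smallest nonnegative: y = -138359 mod 762 = 325.

325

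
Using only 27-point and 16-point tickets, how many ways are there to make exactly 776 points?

Need nonnegative integers with 27j + 16k = 776.
gcd(27, 16) = 1, and 27·(3) + 16·(-5) = 1.
So (j₀, k₀) = (2328, -3880); general j = 2328 + 16t, k = -3880 - 27t.
j ≥ 0 ⇒ t ≥ -145; k ≥ 0 ⇒ t ≤ -144. That's 2 values of t.

2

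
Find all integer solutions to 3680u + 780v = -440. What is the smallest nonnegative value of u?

2

gcd(3680, 780) = 20.
20 divides -440, so solutions exist.
By Bézout, 3680*(7) + 780*(-33) = 20.
Scale by -440/20 = -22: (u₀, v₀) = (-154, 726).
General solution: u = -154 + 39t, v = 726 - 184t for integer t.
u ≥ 0: smallest is -154 mod 39 = 2 (at t = 4), with v = -10.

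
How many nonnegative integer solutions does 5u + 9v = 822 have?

18

gcd(9, 5):
  9 = 1*5 + 4
  5 = 1*4 + 1
  4 = 4*1
so gcd(9, 5) = 1.
Back-substitute for Bézout coefficients:
  1 = 5 - 1*4
  ... = 5*(2) + 9*(-1)
Scale by 822: one solution is (1644, -822). Reduce u mod 9: (6, 88).
General: u = 6 + 9t, v = 88 - 5t.
u ≥ 0 ⇒ t ≥ 0; v ≥ 0 ⇒ t ≤ 17. So t ∈ [0, 17]: 18 solutions.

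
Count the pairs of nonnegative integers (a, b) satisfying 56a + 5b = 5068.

gcd(56, 5) = 1.
By Bézout, 56×(1) + 5×(-11) = 1.
One solution: (3, 980).
General: a = 3 + 5t, b = 980 - 56t.
a ≥ 0 ⇒ t ≥ 0; b ≥ 0 ⇒ t ≤ 17. So t ∈ [0, 17]: 18 solutions.

18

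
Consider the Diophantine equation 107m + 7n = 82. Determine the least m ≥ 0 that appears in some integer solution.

gcd(107, 7):
  107 = 15*7 + 2
  7 = 3*2 + 1
  2 = 2*1
so gcd(107, 7) = 1.
1 divides 82, so solutions exist.
Back-substitute for Bézout coefficients:
  1 = 7 - 3*2
  ... = 107*(-3) + 7*(46)
Scale by 82/1 = 82: (m₀, n₀) = (-246, 3772).
General solution: m = -246 + 7t, n = 3772 - 107t for integer t.
m ≥ 0: smallest is -246 mod 7 = 6 (at t = 36), with n = -80.

6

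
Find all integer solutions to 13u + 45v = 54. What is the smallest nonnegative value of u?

gcd(45, 13) = 1.
1 divides 54, so solutions exist.
By Bézout, 13×(7) + 45×(-2) = 1.
Scale by 54/1 = 54: (u₀, v₀) = (378, -108).
General solution: u = 378 + 45t, v = -108 - 13t for integer t.
u ≥ 0: smallest is 378 mod 45 = 18 (at t = -8), with v = -4.

18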